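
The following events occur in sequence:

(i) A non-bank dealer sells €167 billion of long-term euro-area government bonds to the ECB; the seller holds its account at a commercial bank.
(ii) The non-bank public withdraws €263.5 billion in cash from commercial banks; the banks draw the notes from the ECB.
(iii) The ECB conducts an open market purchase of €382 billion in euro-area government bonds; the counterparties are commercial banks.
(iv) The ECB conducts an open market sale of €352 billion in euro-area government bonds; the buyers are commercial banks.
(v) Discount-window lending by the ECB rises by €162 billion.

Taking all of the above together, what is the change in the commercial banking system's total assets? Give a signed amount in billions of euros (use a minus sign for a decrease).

Asset purchase (from non-banks) €167 billion: bank balance sheets expand → +€167B.
Currency withdrawal €263.5 billion: bank balance sheets shrink → −€263.5B.
OMO purchase (from banks) €382 billion: just an asset swap on bank balance sheets → 0.
OMO sale (to banks) €352 billion: just an asset swap on bank balance sheets → 0.
Discount-window loan €162 billion: bank balance sheets expand → +€162B.
Net: 167 − 263.5 + 0 + 0 + 162 = +€65.5 billion.

+€65.5 billion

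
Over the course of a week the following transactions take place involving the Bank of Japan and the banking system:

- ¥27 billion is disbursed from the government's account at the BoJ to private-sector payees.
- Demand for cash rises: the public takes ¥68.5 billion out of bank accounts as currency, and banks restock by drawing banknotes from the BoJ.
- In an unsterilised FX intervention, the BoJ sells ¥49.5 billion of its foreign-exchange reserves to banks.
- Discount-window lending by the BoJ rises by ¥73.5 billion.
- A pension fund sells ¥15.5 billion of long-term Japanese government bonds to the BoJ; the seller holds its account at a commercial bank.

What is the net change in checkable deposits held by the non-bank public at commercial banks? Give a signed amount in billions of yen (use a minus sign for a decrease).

Government spending ¥27 billion: non-bank counterparties' bank balances rise → +¥27B.
Currency withdrawal ¥68.5 billion: non-bank counterparties' bank balances fall → −¥68.5B.
FX sale ¥49.5 billion: the counterparty is a bank, so public deposits are unchanged → 0.
Discount-window loan ¥73.5 billion: the counterparty is a bank, so public deposits are unchanged → 0.
Asset purchase (from non-banks) ¥15.5 billion: non-bank counterparties' bank balances rise → +¥15.5B.
Net: 27 − 68.5 + 0 + 0 + 15.5 = -¥26 billion.

-¥26 billion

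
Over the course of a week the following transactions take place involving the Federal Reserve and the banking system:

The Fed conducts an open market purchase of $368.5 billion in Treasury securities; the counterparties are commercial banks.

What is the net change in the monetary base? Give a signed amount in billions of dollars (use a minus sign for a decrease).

Fed balance sheet:
  Assets:      Securities +$368.5B
  Liabilities: Bank reserves +$368.5B
Commercial banking system:
  Assets:      Reserves at CB +$368.5B, Securities −$368.5B
  Liabilities: no change
Monetary base = currency + reserves: 0 + (+$368.5B) = +$368.5 billion.

+$368.5 billion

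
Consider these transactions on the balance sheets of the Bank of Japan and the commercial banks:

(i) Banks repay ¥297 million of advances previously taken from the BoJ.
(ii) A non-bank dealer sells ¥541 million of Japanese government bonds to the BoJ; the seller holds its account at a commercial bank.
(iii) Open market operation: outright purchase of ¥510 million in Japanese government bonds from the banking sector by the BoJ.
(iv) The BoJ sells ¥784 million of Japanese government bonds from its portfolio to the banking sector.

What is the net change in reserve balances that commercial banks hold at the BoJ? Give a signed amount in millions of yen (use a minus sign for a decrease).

BoJ balance sheet:
  Assets:      Securities +¥267M, Loans to banks −¥297M
  Liabilities: Bank reserves −¥30M
Commercial banking system:
  Assets:      Reserves at CB −¥30M, Securities +¥274M
  Liabilities: Checkable deposits +¥541M, Borrowings from CB −¥297M
So the change in reserve balances that commercial banks hold at the BoJ is -¥30 million.

-¥30 million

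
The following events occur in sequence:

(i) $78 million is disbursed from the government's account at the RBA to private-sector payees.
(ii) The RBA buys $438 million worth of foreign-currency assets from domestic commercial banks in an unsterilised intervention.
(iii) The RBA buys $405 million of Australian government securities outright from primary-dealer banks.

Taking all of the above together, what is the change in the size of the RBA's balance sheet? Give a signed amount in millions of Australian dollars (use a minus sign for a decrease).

+$843 million

RBA balance sheet:
  Assets:      Securities +$405M, Foreign assets +$438M
  Liabilities: Bank reserves +$921M, Government deposits −$78M
Commercial banking system:
  Assets:      Reserves at CB +$921M, Securities −$405M, Foreign assets −$438M
  Liabilities: Checkable deposits +$78M
Change in total RBA assets = +$843 million.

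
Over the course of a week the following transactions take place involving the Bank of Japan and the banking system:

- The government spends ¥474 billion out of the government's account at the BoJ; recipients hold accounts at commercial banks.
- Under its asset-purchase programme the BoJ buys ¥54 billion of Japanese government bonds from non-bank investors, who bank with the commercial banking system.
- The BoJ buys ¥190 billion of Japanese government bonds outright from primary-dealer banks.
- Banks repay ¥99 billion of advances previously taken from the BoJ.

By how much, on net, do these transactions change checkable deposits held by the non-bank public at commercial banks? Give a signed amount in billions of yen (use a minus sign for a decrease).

Government spending ¥474 billion: non-bank counterparties' bank balances rise → +¥474B.
Asset purchase (from non-banks) ¥54 billion: non-bank counterparties' bank balances rise → +¥54B.
OMO purchase (from banks) ¥190 billion: the counterparty is a bank, so public deposits are unchanged → 0.
Discount-window repayment ¥99 billion: the counterparty is a bank, so public deposits are unchanged → 0.
Net: 474 + 54 + 0 + 0 = +¥528 billion.

+¥528 billion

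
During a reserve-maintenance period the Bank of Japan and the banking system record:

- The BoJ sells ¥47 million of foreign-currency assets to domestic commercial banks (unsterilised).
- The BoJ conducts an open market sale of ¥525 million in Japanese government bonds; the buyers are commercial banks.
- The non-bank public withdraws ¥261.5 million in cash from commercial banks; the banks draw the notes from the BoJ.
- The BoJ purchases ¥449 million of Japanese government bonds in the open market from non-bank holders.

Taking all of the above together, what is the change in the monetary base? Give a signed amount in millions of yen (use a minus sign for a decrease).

-¥123 million

BoJ balance sheet:
  Assets:      Securities −¥76M, Foreign assets −¥47M
  Liabilities: Bank reserves −¥384.5M, Currency in circulation +¥261.5M
Monetary base = currency + reserves: +¥261.5M + (−¥384.5M) = -¥123 million.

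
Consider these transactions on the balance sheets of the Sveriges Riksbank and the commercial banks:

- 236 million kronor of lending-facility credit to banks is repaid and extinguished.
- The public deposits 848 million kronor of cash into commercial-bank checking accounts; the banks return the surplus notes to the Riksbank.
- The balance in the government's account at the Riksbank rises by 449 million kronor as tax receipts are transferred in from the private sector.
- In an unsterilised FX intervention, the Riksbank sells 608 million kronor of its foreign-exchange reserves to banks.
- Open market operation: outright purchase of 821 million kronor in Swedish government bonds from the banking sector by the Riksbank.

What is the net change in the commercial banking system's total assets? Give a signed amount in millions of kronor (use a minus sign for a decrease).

+163 million

Discount-window repayment 236 million kronor: bank balance sheets shrink → −236M.
Currency deposit 848 million kronor: bank balance sheets expand → +848M.
Government account inflow 449 million kronor: bank balance sheets shrink → −449M.
FX sale 608 million kronor: just an asset swap on bank balance sheets → 0.
OMO purchase (from banks) 821 million kronor: just an asset swap on bank balance sheets → 0.
Net: −236 + 848 − 449 + 0 + 0 = +163 million.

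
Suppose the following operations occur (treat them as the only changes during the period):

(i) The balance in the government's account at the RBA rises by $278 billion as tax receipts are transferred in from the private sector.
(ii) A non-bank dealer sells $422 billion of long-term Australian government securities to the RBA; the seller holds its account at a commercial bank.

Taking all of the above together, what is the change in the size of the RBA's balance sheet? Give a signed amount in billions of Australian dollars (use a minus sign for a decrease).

+$422 billion

RBA balance sheet:
  Assets:      Securities +$422B
  Liabilities: Bank reserves +$144B, Government deposits +$278B
Commercial banking system:
  Assets:      Reserves at CB +$144B
  Liabilities: Checkable deposits +$144B
Change in total RBA assets = +$422 billion.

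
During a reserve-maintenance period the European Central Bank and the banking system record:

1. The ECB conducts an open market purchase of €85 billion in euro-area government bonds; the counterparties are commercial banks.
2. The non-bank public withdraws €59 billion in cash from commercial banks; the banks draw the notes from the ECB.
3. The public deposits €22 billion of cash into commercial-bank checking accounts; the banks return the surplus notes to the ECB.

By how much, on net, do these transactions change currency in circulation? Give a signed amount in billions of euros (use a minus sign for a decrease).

+€37 billion

ECB balance sheet:
  Assets:      Securities +€85B
  Liabilities: Bank reserves +€48B, Currency in circulation +€37B
Commercial banking system:
  Assets:      Reserves at CB +€48B, Securities −€85B
  Liabilities: Checkable deposits −€37B
So the change in currency in circulation is +€37 billion.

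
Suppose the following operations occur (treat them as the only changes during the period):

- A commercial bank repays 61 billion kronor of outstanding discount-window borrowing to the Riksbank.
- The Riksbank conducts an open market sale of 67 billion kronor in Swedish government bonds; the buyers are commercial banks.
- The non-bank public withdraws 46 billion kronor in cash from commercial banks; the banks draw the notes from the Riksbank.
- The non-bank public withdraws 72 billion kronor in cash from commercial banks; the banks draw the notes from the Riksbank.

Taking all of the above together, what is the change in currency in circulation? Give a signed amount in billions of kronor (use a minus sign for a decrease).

Riksbank balance sheet:
  Assets:      Securities −67B, Loans to banks −61B
  Liabilities: Bank reserves −246B, Currency in circulation +118B
So the change in currency in circulation is +118 billion.

+118 billion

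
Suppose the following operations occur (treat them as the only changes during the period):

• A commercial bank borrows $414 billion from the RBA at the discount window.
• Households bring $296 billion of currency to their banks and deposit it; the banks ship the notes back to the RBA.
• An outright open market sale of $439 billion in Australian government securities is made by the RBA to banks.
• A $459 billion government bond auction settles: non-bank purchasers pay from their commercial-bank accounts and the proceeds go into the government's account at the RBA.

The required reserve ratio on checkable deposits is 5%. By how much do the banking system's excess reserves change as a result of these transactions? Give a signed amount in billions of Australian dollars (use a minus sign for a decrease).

-$179.85 billion

Discount-window loan $414 billion: reserves +$414B, deposits 0.
Currency deposit $296 billion: reserves +$296B, deposits +$296B.
OMO sale (to banks) $439 billion: reserves −$439B, deposits 0.
Government account inflow $459 billion: reserves −$459B, deposits −$459B.
Totals: Δreserves = −$188B, Δdeposits = −$163B.
Δrequired reserves = 5% × −$163B = −$8.15B.
Δexcess reserves = Δreserves − Δrequired = −$188B − (−$8.15B) = -$179.85 billion.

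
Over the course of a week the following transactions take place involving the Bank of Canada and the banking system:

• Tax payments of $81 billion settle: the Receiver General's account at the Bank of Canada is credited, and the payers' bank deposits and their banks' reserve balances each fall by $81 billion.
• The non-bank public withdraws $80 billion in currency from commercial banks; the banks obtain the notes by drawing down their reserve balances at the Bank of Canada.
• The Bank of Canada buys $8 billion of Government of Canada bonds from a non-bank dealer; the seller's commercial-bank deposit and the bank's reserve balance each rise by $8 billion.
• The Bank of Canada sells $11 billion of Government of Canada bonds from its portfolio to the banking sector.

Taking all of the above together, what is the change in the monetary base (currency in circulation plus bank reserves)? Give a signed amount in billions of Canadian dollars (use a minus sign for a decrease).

-$84 billion

Government account inflow $81 billion: reserves shift to a non-base liability → −$81B.
Currency withdrawal $80 billion: just a shift between currency and reserves — both are base money → 0.
Asset purchase (from non-banks) $8 billion: Bank of Canada balance sheet expands → +$8B.
OMO sale (to banks) $11 billion: Bank of Canada balance sheet contracts → −$11B.
Net: −81 + 0 + 8 − 11 = -$84 billion.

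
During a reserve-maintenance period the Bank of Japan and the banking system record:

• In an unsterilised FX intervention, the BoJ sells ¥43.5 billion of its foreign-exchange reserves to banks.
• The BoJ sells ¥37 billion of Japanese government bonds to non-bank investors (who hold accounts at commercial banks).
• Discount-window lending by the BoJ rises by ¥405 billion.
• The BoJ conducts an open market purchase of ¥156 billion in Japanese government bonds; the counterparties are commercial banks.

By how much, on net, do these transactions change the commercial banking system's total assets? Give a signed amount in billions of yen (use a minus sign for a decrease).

FX sale ¥43.5 billion: just an asset swap on bank balance sheets → 0.
Asset sale (to non-banks) ¥37 billion: bank balance sheets shrink → −¥37B.
Discount-window loan ¥405 billion: bank balance sheets expand → +¥405B.
OMO purchase (from banks) ¥156 billion: just an asset swap on bank balance sheets → 0.
Net: 0 − 37 + 405 + 0 = +¥368 billion.

+¥368 billion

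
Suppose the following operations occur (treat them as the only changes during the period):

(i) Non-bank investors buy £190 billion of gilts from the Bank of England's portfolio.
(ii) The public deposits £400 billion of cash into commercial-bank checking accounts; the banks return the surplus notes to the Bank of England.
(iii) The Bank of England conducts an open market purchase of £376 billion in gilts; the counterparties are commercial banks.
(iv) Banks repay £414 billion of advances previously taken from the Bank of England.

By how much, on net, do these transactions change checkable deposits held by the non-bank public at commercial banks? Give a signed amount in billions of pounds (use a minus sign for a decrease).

+£210 billion

Asset sale (to non-banks) £190 billion: non-bank counterparties' bank balances fall → −£190B.
Currency deposit £400 billion: non-bank counterparties' bank balances rise → +£400B.
OMO purchase (from banks) £376 billion: the counterparty is a bank, so public deposits are unchanged → 0.
Discount-window repayment £414 billion: the counterparty is a bank, so public deposits are unchanged → 0.
Net: −190 + 400 + 0 + 0 = +£210 billion.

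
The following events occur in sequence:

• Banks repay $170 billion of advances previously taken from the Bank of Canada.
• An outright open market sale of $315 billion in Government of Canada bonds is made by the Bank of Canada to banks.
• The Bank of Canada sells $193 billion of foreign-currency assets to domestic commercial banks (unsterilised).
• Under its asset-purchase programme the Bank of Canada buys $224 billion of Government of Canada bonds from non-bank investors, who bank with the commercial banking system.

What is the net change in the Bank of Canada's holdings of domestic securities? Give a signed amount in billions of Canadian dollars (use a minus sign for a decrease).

-$91 billion

Discount-window repayment $170 billion: the Bank of Canada's securities portfolio is untouched → 0.
OMO sale (to banks) $315 billion: securities removed from the Bank of Canada's portfolio → −$315B.
FX sale $193 billion: the Bank of Canada's securities portfolio is untouched → 0.
Asset purchase (from non-banks) $224 billion: securities added to the Bank of Canada's portfolio → +$224B.
Net: 0 − 315 + 0 + 224 = -$91 billion.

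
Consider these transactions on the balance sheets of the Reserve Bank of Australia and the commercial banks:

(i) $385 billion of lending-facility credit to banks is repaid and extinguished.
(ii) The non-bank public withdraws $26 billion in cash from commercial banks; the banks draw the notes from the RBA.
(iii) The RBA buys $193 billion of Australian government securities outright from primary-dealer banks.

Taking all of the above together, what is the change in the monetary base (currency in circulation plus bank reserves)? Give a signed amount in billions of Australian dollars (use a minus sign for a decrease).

-$192 billion

Discount-window repayment $385 billion: RBA balance sheet contracts → −$385B.
Currency withdrawal $26 billion: just a shift between currency and reserves — both are base money → 0.
OMO purchase (from banks) $193 billion: RBA balance sheet expands → +$193B.
Net: −385 + 0 + 193 = -$192 billion.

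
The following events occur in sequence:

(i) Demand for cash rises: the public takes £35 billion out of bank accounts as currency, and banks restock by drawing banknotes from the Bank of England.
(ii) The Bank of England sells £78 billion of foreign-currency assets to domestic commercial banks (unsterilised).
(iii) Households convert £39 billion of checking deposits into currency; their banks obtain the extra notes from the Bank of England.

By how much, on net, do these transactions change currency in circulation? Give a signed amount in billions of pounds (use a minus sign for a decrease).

Bank of England balance sheet:
  Assets:      Foreign assets −£78B
  Liabilities: Bank reserves −£152B, Currency in circulation +£74B
Commercial banking system:
  Assets:      Reserves at CB −£152B, Foreign assets +£78B
  Liabilities: Checkable deposits −£74B
So the change in currency in circulation is +£74 billion.

+£74 billion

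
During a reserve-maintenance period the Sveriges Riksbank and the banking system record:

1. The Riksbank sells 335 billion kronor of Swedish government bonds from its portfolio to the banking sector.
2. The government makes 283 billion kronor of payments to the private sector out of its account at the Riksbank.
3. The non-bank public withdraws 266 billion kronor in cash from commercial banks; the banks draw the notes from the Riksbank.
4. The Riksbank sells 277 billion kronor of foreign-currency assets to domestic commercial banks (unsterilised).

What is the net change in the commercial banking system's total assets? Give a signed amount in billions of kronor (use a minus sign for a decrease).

+17 billion

OMO sale (to banks) 335 billion kronor: just an asset swap on bank balance sheets → 0.
Government spending 283 billion kronor: bank balance sheets expand → +283B.
Currency withdrawal 266 billion kronor: bank balance sheets shrink → −266B.
FX sale 277 billion kronor: just an asset swap on bank balance sheets → 0.
Net: 0 + 283 − 266 + 0 = +17 billion.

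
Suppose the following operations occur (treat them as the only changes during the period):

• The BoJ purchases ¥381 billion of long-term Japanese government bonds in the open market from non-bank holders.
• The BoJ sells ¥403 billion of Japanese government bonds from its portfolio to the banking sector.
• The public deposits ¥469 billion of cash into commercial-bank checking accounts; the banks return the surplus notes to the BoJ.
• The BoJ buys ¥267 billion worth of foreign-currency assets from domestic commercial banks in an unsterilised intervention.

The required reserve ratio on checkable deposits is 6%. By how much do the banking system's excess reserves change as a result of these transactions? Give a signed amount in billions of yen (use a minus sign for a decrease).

+¥663 billion

Asset purchase (from non-banks) ¥381 billion: reserves +¥381B, deposits +¥381B.
OMO sale (to banks) ¥403 billion: reserves −¥403B, deposits 0.
Currency deposit ¥469 billion: reserves +¥469B, deposits +¥469B.
FX purchase ¥267 billion: reserves +¥267B, deposits 0.
Totals: Δreserves = +¥714B, Δdeposits = +¥850B.
Δrequired reserves = 6% × +¥850B = +¥51B.
Δexcess reserves = Δreserves − Δrequired = +¥714B − (+¥51B) = +¥663 billion.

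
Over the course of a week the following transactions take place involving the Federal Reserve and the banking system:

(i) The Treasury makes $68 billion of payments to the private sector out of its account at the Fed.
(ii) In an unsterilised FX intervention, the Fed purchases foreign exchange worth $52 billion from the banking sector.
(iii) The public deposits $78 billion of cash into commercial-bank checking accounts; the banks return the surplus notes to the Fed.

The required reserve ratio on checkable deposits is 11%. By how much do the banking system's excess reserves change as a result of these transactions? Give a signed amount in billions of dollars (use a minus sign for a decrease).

Government spending $68 billion: reserves +$68B, deposits +$68B.
FX purchase $52 billion: reserves +$52B, deposits 0.
Currency deposit $78 billion: reserves +$78B, deposits +$78B.
Totals: Δreserves = +$198B, Δdeposits = +$146B.
Δrequired reserves = 11% × +$146B = +$16.06B.
Δexcess reserves = Δreserves − Δrequired = +$198B − (+$16.06B) = +$181.94 billion.

+$181.94 billion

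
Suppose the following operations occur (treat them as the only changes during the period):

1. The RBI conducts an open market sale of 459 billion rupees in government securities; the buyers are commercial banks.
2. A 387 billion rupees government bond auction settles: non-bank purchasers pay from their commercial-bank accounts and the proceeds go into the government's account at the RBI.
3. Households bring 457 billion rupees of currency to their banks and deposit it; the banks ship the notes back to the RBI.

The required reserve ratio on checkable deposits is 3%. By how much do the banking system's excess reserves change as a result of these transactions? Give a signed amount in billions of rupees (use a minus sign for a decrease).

OMO sale (to banks) 459 billion rupees: reserves −459B, deposits 0.
Government account inflow 387 billion rupees: reserves −387B, deposits −387B.
Currency deposit 457 billion rupees: reserves +457B, deposits +457B.
Totals: Δreserves = −389B, Δdeposits = +70B.
Δrequired reserves = 3% × +70B = +2.1B.
Δexcess reserves = Δreserves − Δrequired = −389B − (+2.1B) = -391.1 billion.

-391.1 billion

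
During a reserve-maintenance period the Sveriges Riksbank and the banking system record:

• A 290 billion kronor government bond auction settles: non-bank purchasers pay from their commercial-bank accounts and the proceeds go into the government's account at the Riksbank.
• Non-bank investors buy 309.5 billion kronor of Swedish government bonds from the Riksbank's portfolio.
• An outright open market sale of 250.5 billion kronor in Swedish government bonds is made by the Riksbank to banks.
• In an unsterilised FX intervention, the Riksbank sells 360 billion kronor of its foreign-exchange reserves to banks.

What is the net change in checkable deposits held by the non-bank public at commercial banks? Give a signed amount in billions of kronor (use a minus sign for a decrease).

Government account inflow 290 billion kronor: non-bank counterparties' bank balances fall → −290B.
Asset sale (to non-banks) 309.5 billion kronor: non-bank counterparties' bank balances fall → −309.5B.
OMO sale (to banks) 250.5 billion kronor: the counterparty is a bank, so public deposits are unchanged → 0.
FX sale 360 billion kronor: the counterparty is a bank, so public deposits are unchanged → 0.
Net: −290 − 309.5 + 0 + 0 = -599.5 billion.

-599.5 billion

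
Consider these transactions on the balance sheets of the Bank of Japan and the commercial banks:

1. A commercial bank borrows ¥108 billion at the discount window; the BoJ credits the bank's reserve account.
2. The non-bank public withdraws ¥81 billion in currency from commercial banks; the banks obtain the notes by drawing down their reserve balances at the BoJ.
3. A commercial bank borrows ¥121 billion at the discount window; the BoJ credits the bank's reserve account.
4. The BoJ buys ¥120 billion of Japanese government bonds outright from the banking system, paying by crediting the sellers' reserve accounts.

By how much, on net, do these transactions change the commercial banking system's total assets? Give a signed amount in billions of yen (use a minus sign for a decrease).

+¥148 billion

Discount-window loan ¥108 billion: bank balance sheets expand → +¥108B.
Currency withdrawal ¥81 billion: bank balance sheets shrink → −¥81B.
Discount-window loan ¥121 billion: bank balance sheets expand → +¥121B.
OMO purchase (from banks) ¥120 billion: just an asset swap on bank balance sheets → 0.
Net: 108 − 81 + 121 + 0 = +¥148 billion.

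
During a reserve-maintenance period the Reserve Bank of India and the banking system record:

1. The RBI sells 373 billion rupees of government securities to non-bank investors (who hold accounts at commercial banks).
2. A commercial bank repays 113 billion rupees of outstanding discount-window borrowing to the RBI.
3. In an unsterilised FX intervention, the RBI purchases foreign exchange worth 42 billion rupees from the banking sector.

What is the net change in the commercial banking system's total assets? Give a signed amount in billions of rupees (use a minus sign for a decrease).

-486 billion

Asset sale (to non-banks) 373 billion rupees: bank balance sheets shrink → −373B.
Discount-window repayment 113 billion rupees: bank balance sheets shrink → −113B.
FX purchase 42 billion rupees: just an asset swap on bank balance sheets → 0.
Net: −373 − 113 + 0 = -486 billion.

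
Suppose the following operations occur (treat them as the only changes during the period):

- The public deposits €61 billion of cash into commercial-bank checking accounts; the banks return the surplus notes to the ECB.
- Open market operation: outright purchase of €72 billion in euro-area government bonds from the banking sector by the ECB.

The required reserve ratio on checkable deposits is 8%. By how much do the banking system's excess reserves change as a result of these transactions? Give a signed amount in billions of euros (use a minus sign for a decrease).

+€128.12 billion

Currency deposit €61 billion: reserves +€61B, deposits +€61B.
OMO purchase (from banks) €72 billion: reserves +€72B, deposits 0.
Totals: Δreserves = +€133B, Δdeposits = +€61B.
Δrequired reserves = 8% × +€61B = +€4.88B.
Δexcess reserves = Δreserves − Δrequired = +€133B − (+€4.88B) = +€128.12 billion.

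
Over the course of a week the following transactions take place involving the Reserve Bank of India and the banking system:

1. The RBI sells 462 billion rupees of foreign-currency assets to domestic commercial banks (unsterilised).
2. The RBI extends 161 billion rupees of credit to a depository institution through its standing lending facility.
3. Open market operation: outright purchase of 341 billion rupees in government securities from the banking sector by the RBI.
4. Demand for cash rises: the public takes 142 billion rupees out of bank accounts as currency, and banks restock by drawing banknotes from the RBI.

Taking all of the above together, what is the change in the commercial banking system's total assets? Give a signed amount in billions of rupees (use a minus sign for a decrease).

RBI balance sheet:
  Assets:      Securities +341B, Loans to banks +161B, Foreign assets −462B
  Liabilities: Bank reserves −102B, Currency in circulation +142B
Commercial banking system:
  Assets:      Reserves at CB −102B, Securities −341B, Foreign assets +462B
  Liabilities: Checkable deposits −142B, Borrowings from CB +161B
Change in total bank assets = +19 billion.

+19 billion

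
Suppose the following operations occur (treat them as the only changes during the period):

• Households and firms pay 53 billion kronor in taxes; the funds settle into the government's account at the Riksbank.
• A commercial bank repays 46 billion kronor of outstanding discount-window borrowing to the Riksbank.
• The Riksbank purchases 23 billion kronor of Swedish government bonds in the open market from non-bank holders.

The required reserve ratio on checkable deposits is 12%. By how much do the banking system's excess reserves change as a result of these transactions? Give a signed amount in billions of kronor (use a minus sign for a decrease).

Government account inflow 53 billion kronor: reserves −53B, deposits −53B.
Discount-window repayment 46 billion kronor: reserves −46B, deposits 0.
Asset purchase (from non-banks) 23 billion kronor: reserves +23B, deposits +23B.
Totals: Δreserves = −76B, Δdeposits = −30B.
Δrequired reserves = 12% × −30B = −3.6B.
Δexcess reserves = Δreserves − Δrequired = −76B − (−3.6B) = -72.4 billion.

-72.4 billion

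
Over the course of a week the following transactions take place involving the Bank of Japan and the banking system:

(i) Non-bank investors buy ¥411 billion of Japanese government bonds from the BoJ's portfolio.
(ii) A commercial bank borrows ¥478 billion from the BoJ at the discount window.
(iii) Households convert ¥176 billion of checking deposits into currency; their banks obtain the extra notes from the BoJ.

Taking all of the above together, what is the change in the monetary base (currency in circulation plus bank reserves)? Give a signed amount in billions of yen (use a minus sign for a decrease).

+¥67 billion

BoJ balance sheet:
  Assets:      Securities −¥411B, Loans to banks +¥478B
  Liabilities: Bank reserves −¥109B, Currency in circulation +¥176B
Commercial banking system:
  Assets:      Reserves at CB −¥109B
  Liabilities: Checkable deposits −¥587B, Borrowings from CB +¥478B
Monetary base = currency + reserves: +¥176B + (−¥109B) = +¥67 billion.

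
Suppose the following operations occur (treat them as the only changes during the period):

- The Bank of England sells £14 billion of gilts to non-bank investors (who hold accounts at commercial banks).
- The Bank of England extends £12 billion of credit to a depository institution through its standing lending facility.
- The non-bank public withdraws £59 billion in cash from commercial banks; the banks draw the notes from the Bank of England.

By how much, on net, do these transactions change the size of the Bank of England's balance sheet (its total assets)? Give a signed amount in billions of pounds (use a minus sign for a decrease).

Bank of England balance sheet:
  Assets:      Securities −£14B, Loans to banks +£12B
  Liabilities: Bank reserves −£61B, Currency in circulation +£59B
Commercial banking system:
  Assets:      Reserves at CB −£61B
  Liabilities: Checkable deposits −£73B, Borrowings from CB +£12B
Change in total Bank of England assets = -£2 billion.

-£2 billion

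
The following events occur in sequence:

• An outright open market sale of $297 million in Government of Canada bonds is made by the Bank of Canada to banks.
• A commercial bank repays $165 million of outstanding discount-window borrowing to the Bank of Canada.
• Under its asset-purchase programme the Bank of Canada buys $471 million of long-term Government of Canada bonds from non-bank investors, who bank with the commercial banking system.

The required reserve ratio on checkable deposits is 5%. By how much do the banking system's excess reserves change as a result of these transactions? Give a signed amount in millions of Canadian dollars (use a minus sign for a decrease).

-$14.55 million

OMO sale (to banks) $297 million: reserves −$297M, deposits 0.
Discount-window repayment $165 million: reserves −$165M, deposits 0.
Asset purchase (from non-banks) $471 million: reserves +$471M, deposits +$471M.
Totals: Δreserves = +$9M, Δdeposits = +$471M.
Δrequired reserves = 5% × +$471M = +$23.55M.
Δexcess reserves = Δreserves − Δrequired = +$9M − (+$23.55M) = -$14.55 million.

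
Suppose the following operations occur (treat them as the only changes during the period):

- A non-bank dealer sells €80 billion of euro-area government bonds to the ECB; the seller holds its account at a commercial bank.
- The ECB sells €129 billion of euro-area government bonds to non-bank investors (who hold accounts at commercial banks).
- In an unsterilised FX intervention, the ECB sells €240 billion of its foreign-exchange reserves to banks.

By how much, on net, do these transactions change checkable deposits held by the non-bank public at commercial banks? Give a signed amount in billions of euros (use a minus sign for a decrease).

ECB balance sheet:
  Assets:      Securities −€49B, Foreign assets −€240B
  Liabilities: Bank reserves −€289B
Commercial banking system:
  Assets:      Reserves at CB −€289B, Foreign assets +€240B
  Liabilities: Checkable deposits −€49B
So the change in checkable deposits held by the non-bank public at commercial banks is -€49 billion.

-€49 billion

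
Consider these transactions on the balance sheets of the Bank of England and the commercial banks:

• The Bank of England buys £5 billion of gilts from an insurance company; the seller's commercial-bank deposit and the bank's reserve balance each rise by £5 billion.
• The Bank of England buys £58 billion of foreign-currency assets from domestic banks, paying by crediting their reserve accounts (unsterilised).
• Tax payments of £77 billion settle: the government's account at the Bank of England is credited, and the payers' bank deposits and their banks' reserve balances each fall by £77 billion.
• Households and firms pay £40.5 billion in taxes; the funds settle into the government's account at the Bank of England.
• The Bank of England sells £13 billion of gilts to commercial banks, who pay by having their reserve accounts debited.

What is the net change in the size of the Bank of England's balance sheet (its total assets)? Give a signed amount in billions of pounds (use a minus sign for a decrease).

+£50 billion

Bank of England balance sheet:
  Assets:      Securities −£8B, Foreign assets +£58B
  Liabilities: Bank reserves −£67.5B, Government deposits +£117.5B
Commercial banking system:
  Assets:      Reserves at CB −£67.5B, Securities +£13B, Foreign assets −£58B
  Liabilities: Checkable deposits −£112.5B
Change in total Bank of England assets = +£50 billion.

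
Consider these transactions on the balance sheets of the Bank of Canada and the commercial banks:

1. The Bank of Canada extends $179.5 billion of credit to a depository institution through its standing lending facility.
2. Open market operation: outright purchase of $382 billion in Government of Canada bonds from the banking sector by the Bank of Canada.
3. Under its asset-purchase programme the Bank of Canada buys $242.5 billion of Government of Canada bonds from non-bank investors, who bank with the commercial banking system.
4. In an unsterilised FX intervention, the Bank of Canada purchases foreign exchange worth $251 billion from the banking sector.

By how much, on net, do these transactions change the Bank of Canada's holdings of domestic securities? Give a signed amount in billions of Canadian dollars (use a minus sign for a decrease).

+$624.5 billion

Bank of Canada balance sheet:
  Assets:      Securities +$624.5B, Loans to banks +$179.5B, Foreign assets +$251B
  Liabilities: Bank reserves +$1055B
So the change in the Bank of Canada's holdings of domestic securities is +$624.5 billion.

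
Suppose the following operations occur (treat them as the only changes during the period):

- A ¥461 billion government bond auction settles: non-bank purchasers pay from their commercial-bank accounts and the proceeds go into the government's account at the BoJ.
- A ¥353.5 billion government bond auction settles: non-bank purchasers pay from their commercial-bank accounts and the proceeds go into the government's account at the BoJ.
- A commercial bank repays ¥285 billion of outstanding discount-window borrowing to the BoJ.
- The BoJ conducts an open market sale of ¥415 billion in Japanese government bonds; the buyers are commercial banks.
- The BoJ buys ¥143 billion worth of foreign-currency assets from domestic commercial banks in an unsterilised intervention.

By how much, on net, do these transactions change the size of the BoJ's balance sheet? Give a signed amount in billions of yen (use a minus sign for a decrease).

-¥557 billion

BoJ balance sheet:
  Assets:      Securities −¥415B, Loans to banks −¥285B, Foreign assets +¥143B
  Liabilities: Bank reserves −¥1371.5B, Government deposits +¥814.5B
Change in total BoJ assets = -¥557 billion.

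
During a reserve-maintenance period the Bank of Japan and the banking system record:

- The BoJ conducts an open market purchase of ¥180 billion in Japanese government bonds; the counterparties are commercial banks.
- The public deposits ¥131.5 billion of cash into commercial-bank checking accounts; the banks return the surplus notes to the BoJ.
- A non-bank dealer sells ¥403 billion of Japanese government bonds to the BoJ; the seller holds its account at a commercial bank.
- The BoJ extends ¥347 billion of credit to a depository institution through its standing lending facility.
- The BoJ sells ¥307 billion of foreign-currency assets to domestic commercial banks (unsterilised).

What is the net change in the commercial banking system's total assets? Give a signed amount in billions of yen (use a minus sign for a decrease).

+¥881.5 billion

BoJ balance sheet:
  Assets:      Securities +¥583B, Loans to banks +¥347B, Foreign assets −¥307B
  Liabilities: Bank reserves +¥754.5B, Currency in circulation −¥131.5B
Commercial banking system:
  Assets:      Reserves at CB +¥754.5B, Securities −¥180B, Foreign assets +¥307B
  Liabilities: Checkable deposits +¥534.5B, Borrowings from CB +¥347B
Change in total bank assets = +¥881.5 billion.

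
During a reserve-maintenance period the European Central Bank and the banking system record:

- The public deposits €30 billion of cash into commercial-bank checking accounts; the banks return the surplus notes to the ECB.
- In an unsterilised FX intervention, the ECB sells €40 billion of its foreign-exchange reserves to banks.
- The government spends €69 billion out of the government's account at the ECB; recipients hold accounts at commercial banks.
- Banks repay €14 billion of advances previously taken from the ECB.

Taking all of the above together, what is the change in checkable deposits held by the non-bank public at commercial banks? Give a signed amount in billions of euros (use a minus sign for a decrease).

+€99 billion

Currency deposit €30 billion: non-bank counterparties' bank balances rise → +€30B.
FX sale €40 billion: the counterparty is a bank, so public deposits are unchanged → 0.
Government spending €69 billion: non-bank counterparties' bank balances rise → +€69B.
Discount-window repayment €14 billion: the counterparty is a bank, so public deposits are unchanged → 0.
Net: 30 + 0 + 69 + 0 = +€99 billion.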